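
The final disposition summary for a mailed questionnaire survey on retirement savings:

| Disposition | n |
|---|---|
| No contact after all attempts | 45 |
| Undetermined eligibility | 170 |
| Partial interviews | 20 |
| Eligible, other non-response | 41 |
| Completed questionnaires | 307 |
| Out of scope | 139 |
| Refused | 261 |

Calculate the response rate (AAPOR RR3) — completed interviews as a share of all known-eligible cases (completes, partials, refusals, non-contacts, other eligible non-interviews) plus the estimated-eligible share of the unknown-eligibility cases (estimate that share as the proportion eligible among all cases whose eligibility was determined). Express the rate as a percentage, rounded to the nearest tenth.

Top → 307
Known eligible → 307 + 20 + 261 + 45 + 41 = 674
e = 674 / (674 + 139) = 674 / 813 = 0.8290
Estimated eligible among unknowns → 0.8290 × 170 = 140.93
Base → 674 + 140.93 = 814.93
RR3 = 307 / 814.93 = 0.3767

37.7%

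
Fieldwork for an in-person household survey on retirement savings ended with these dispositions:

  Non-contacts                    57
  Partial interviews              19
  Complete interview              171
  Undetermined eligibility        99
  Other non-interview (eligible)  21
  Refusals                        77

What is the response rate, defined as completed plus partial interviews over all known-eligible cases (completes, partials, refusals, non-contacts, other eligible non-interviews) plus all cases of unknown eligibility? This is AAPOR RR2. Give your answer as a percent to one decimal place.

42.8%

Numerator → 171 + 19 = 190
Denominator → 171 + 19 + 77 + 57 + 21 + 99 = 444
RR2 = 190 / 444 = 0.4279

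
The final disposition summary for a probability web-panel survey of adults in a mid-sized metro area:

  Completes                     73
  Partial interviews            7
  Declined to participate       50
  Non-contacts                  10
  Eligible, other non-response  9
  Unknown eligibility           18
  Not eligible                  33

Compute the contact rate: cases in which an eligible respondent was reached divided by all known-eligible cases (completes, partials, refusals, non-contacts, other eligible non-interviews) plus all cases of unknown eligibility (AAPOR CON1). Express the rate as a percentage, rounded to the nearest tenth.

83.2%

Numerator → 73 + 7 + 50 + 9 = 139
Denom → 73 + 7 + 50 + 10 + 9 + 18 = 167
CON1 = 139 / 167 = 0.8323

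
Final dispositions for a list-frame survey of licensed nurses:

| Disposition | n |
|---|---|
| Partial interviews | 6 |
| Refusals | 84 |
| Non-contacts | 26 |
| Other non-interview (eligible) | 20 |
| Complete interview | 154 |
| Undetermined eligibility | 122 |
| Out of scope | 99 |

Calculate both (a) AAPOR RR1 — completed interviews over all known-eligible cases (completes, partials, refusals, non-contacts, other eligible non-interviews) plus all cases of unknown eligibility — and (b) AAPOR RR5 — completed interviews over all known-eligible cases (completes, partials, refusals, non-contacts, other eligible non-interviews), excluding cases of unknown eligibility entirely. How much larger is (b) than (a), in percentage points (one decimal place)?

15.7

Top → 154
Base → 154 + 6 + 84 + 26 + 20 + 122 = 412
RR1 = 154 / 412 = 0.3738
Base → 154 + 6 + 84 + 26 + 20 = 290
RR5 = 154 / 290 = 0.5310
Difference = 53.10 − 37.38 = 15.72 percentage points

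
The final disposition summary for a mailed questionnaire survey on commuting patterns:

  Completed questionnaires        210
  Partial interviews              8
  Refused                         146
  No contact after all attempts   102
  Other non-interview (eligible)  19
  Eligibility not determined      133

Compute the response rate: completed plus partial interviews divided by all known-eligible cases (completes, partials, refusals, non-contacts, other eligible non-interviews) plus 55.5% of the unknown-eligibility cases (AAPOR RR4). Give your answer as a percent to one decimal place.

Top: 210 + 8 = 218
Determined eligible: 210 + 8 + 146 + 102 + 19 = 485
Eligible share of unknowns: 0.5550 × 133 = 73.82
Denominator: 485 + 73.82 = 558.82
RR4 = 218 / 558.82 = 0.3901

39.0%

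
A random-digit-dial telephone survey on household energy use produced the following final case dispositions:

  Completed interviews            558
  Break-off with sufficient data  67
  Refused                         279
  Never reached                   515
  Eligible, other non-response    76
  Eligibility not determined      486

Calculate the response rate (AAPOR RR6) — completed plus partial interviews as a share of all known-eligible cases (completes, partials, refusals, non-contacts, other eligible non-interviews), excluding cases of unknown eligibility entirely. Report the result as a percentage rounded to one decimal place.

Numerator → 558 + 67 = 625
Denominator → 558 + 67 + 279 + 515 + 76 = 1495
RR6 = 625 / 1495 = 0.4181

41.8%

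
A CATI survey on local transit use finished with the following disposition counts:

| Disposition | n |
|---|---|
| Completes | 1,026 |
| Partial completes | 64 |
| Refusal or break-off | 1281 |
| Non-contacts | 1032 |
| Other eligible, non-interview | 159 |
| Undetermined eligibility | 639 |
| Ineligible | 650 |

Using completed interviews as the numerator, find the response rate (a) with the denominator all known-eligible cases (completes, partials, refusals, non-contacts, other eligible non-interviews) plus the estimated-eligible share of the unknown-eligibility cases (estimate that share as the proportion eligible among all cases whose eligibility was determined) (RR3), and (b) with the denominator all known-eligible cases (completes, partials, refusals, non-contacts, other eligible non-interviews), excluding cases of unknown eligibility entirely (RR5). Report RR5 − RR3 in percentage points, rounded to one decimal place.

3.8

Num → 1026
Known eligible → 1026 + 64 + 1281 + 1032 + 159 = 3562
e = 3562 / (3562 + 650) = 3562 / 4212 = 0.8457
Estimated eligible among unknowns → 0.8457 × 639 = 540.40
Base → 3562 + 540.40 = 4102.40
RR3 = 1026 / 4102.40 = 0.2501
Base → 1026 + 64 + 1281 + 1032 + 159 = 3562
RR5 = 1026 / 3562 = 0.2880
Difference = 28.80 − 25.01 = 3.79 percentage points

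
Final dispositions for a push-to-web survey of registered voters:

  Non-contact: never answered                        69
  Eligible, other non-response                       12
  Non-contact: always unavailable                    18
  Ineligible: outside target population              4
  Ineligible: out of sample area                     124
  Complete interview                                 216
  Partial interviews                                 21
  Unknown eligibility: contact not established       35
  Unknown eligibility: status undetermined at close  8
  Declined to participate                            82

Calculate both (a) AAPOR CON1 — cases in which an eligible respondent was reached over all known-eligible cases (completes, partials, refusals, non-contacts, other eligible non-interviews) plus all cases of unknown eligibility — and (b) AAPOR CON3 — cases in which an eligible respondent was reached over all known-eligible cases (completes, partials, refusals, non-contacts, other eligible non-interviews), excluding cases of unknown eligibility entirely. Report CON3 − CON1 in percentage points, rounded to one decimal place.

Never reached = 69 + 18 = 87
Eligibility not determined = 35 + 8 = 43
Not eligible = 4 + 124 = 128
Numerator: 216 + 21 + 82 + 12 = 331
Denom: 216 + 21 + 82 + 87 + 12 + 43 = 461
CON1 = 331 / 461 = 0.7180
Denom: 216 + 21 + 82 + 87 + 12 = 418
CON3 = 331 / 418 = 0.7919
Difference = 79.19 − 71.80 = 7.39 percentage points

7.4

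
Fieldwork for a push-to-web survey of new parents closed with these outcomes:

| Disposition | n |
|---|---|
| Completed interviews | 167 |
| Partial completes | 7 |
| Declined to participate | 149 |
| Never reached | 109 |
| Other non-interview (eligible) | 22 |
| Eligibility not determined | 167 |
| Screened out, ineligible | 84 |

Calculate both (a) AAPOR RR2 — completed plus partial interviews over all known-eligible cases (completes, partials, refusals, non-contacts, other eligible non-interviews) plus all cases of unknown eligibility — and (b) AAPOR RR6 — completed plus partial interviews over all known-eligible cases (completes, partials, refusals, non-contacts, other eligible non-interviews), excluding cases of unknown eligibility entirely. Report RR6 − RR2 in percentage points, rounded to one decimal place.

10.3

Top = 167 + 7 = 174
Denominator = 167 + 7 + 149 + 109 + 22 + 167 = 621
RR2 = 174 / 621 = 0.2802
Denominator = 167 + 7 + 149 + 109 + 22 = 454
RR6 = 174 / 454 = 0.3833
Difference = 38.33 − 28.02 = 10.31 percentage points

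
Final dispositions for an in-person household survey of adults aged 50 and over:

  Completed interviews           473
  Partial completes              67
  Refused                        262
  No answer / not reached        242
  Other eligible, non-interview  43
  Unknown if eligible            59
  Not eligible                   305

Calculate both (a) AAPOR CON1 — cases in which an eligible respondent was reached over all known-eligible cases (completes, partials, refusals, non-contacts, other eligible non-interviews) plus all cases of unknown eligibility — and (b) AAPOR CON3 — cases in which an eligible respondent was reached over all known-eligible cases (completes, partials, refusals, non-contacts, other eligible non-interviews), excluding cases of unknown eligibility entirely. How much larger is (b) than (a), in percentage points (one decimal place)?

4.0

Num → 473 + 67 + 262 + 43 = 845
Base → 473 + 67 + 262 + 242 + 43 + 59 = 1146
CON1 = 845 / 1146 = 0.7373
Base → 473 + 67 + 262 + 242 + 43 = 1087
CON3 = 845 / 1087 = 0.7774
Difference = 77.74 − 73.73 = 4.01 percentage points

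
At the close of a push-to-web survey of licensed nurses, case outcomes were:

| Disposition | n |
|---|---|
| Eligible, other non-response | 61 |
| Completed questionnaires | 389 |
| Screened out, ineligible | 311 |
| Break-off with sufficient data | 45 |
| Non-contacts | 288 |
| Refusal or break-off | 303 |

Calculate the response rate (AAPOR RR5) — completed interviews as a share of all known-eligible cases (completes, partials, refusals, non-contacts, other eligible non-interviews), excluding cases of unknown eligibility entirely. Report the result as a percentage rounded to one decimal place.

Top: 389
Denom: 389 + 45 + 303 + 288 + 61 = 1086
RR5 = 389 / 1086 = 0.3582

35.8%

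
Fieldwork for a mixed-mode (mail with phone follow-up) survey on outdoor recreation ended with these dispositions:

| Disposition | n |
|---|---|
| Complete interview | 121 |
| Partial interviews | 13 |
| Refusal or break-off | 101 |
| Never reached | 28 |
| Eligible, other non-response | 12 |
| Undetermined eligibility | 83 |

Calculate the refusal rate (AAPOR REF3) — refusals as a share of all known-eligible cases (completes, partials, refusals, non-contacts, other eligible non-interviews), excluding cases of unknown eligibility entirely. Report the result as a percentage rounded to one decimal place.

36.7%

Top: 101
Base: 121 + 13 + 101 + 28 + 12 = 275
REF3 = 101 / 275 = 0.3673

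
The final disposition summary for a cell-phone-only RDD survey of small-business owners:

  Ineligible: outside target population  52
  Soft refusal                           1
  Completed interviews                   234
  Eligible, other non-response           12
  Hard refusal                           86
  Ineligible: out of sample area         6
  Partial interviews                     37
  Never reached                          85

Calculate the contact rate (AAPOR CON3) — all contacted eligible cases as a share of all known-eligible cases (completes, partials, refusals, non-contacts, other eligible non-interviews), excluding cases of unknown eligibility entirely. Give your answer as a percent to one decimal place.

Declined to participate = 86 + 1 = 87
Screened out, ineligible = 52 + 6 = 58
Numerator → 234 + 37 + 87 + 12 = 370
Base → 234 + 37 + 87 + 85 + 12 = 455
CON3 = 370 / 455 = 0.8132

81.3%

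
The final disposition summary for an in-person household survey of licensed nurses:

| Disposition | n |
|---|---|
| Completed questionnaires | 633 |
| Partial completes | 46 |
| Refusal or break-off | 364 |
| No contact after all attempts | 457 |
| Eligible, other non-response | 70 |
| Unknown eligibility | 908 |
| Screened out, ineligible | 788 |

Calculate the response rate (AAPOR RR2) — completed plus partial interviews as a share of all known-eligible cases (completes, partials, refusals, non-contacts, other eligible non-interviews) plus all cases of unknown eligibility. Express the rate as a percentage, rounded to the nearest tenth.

Numerator: 633 + 46 = 679
Denominator: 633 + 46 + 364 + 457 + 70 + 908 = 2478
RR2 = 679 / 2478 = 0.2740

27.4%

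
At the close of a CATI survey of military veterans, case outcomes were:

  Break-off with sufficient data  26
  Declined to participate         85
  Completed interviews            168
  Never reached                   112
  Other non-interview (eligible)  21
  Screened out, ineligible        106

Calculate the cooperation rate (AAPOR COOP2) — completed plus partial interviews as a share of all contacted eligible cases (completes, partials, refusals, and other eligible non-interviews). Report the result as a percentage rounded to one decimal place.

Num: 168 + 26 = 194
Base: 168 + 26 + 85 + 21 = 300
COOP2 = 194 / 300 = 0.6467

64.7%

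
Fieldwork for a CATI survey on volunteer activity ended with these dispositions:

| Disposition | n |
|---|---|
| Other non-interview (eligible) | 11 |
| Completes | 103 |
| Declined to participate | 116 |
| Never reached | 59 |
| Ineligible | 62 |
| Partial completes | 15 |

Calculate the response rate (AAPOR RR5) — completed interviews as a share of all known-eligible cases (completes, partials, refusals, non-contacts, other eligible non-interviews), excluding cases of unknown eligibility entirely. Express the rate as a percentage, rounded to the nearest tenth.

Num → 103
Denom → 103 + 15 + 116 + 59 + 11 = 304
RR5 = 103 / 304 = 0.3388

33.9%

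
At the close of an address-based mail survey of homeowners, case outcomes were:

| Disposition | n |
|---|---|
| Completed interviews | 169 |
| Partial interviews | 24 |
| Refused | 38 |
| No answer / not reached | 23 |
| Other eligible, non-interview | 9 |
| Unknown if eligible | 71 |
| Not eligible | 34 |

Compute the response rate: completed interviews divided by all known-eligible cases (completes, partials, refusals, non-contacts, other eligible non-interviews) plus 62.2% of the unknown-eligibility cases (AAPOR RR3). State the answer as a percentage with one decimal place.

Numerator: 169
Known eligible: 169 + 24 + 38 + 23 + 9 = 263
Estimated eligible among unknowns: 0.6220 × 71 = 44.16
Base: 263 + 44.16 = 307.16
RR3 = 169 / 307.16 = 0.5502

55.0%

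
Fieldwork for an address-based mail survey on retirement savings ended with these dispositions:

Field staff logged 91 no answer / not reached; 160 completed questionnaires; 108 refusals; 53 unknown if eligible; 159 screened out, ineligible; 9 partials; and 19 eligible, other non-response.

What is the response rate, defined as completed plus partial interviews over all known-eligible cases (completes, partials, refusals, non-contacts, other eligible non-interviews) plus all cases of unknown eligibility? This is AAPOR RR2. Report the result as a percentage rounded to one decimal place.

38.4%

Top: 160 + 9 = 169
Denominator: 160 + 9 + 108 + 91 + 19 + 53 = 440
RR2 = 169 / 440 = 0.3841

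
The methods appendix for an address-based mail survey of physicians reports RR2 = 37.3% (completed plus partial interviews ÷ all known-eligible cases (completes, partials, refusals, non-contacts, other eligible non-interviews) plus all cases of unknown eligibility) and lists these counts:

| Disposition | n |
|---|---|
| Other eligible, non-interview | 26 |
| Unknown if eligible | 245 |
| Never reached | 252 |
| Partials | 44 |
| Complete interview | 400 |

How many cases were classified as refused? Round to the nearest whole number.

223

Numerator = 400 + 44 = 444
RR2 = 444 / D = 0.373
D = 444 / 0.373 = 1190.3
Remaining denominator categories sum to 967
refused = 1190.3 − 967 ≈ 223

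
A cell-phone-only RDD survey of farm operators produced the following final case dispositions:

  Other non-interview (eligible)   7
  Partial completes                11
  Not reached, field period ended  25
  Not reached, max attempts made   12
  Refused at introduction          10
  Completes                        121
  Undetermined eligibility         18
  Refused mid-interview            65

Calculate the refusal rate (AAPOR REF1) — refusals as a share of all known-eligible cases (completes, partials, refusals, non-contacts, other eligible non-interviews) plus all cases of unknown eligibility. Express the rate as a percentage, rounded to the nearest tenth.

Declined to participate = 10 + 65 = 75
No contact after all attempts = 25 + 12 = 37
Top: 75
Denominator: 121 + 11 + 75 + 37 + 7 + 18 = 269
REF1 = 75 / 269 = 0.2788

27.9%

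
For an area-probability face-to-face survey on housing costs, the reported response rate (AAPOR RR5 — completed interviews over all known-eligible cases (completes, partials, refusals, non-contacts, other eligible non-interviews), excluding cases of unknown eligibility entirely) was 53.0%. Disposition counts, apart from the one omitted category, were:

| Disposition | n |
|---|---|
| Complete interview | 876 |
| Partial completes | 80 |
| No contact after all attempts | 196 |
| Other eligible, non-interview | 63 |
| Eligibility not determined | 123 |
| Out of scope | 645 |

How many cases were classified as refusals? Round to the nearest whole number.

RR5 = 876 / D = 0.530
D = 876 / 0.530 = 1652.8
Other denominator terms total 1215
refusals = 1652.8 − 1215 ≈ 438

438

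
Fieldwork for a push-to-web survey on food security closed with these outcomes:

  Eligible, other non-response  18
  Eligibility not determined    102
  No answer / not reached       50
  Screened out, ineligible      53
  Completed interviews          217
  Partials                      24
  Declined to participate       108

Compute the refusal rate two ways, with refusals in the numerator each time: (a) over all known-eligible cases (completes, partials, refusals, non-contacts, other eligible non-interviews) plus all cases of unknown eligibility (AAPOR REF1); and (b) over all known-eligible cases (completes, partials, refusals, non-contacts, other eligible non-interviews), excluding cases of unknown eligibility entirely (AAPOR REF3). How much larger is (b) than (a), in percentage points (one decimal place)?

Numerator: 108
Denominator: 217 + 24 + 108 + 50 + 18 + 102 = 519
REF1 = 108 / 519 = 0.2081
Denominator: 217 + 24 + 108 + 50 + 18 = 417
REF3 = 108 / 417 = 0.2590
Difference = 25.90 − 20.81 = 5.09 percentage points

5.1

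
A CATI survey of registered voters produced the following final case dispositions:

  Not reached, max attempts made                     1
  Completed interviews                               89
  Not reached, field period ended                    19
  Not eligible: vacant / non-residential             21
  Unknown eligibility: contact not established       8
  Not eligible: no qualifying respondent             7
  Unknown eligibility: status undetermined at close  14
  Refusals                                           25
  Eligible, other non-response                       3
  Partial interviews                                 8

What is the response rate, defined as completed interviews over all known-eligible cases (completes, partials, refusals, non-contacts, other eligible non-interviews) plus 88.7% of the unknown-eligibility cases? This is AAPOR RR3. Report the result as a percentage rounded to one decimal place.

54.1%

No contact after all attempts = 19 + 1 = 20
Undetermined eligibility = 8 + 14 = 22
Screened out, ineligible = 7 + 21 = 28
Numerator = 89
Determined eligible = 89 + 8 + 25 + 20 + 3 = 145
e × U = 0.8870 × 22 = 19.51
Denominator = 145 + 19.51 = 164.51
RR3 = 89 / 164.51 = 0.5410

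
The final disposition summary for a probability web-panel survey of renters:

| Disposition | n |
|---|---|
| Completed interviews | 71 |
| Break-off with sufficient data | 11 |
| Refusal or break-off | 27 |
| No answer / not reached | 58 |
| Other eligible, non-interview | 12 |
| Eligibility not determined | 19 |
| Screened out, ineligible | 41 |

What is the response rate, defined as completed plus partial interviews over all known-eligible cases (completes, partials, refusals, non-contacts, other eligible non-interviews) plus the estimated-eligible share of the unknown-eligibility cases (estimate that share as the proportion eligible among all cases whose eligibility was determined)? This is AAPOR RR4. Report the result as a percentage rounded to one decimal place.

Numerator → 71 + 11 = 82
Eligible (known) → 71 + 11 + 27 + 58 + 12 = 179
e = 179 / (179 + 41) = 179 / 220 = 0.8136
e × U → 0.8136 × 19 = 15.46
Denominator → 179 + 15.46 = 194.46
RR4 = 82 / 194.46 = 0.4217

42.2%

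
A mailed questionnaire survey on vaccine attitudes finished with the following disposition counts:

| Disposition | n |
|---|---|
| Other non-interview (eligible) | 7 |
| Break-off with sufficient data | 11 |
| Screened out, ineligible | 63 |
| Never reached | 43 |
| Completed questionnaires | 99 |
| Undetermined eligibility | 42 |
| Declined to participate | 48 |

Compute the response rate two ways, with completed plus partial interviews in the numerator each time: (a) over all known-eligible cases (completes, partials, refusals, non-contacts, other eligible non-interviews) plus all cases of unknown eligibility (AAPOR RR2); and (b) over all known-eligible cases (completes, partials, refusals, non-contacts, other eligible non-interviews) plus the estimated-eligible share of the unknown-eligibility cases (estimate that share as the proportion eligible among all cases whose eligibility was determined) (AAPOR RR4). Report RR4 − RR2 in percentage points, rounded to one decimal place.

1.8

Num = 99 + 11 = 110
Base = 99 + 11 + 48 + 43 + 7 + 42 = 250
RR2 = 110 / 250 = 0.4400
Known eligible = 99 + 11 + 48 + 43 + 7 = 208
e = 208 / (208 + 63) = 208 / 271 = 0.7675
Eligible share of unknowns = 0.7675 × 42 = 32.23
Base = 208 + 32.23 = 240.23
RR4 = 110 / 240.23 = 0.4579
Difference = 45.79 − 44.00 = 1.79 percentage points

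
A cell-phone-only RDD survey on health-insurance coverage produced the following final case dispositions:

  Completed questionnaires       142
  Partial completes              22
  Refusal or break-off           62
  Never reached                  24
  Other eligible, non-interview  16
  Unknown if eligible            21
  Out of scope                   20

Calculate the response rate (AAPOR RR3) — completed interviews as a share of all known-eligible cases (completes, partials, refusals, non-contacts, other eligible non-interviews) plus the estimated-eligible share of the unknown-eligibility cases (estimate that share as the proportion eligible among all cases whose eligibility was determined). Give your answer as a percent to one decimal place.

Num: 142
Known eligible: 142 + 22 + 62 + 24 + 16 = 266
e = 266 / (266 + 20) = 266 / 286 = 0.9301
Eligible share of unknowns: 0.9301 × 21 = 19.53
Denominator: 266 + 19.53 = 285.53
RR3 = 142 / 285.53 = 0.4973

49.7%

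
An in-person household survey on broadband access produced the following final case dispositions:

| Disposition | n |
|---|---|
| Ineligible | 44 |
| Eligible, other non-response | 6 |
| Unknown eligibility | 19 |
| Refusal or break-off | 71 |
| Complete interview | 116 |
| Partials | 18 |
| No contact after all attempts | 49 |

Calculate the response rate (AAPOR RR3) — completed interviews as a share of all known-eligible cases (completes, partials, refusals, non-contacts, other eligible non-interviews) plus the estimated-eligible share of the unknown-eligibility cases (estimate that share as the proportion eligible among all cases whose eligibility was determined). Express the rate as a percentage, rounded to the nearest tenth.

42.0%

Numerator → 116
Known eligible → 116 + 18 + 71 + 49 + 6 = 260
e = 260 / (260 + 44) = 260 / 304 = 0.8553
Estimated eligible among unknowns → 0.8553 × 19 = 16.25
Denom → 260 + 16.25 = 276.25
RR3 = 116 / 276.25 = 0.4199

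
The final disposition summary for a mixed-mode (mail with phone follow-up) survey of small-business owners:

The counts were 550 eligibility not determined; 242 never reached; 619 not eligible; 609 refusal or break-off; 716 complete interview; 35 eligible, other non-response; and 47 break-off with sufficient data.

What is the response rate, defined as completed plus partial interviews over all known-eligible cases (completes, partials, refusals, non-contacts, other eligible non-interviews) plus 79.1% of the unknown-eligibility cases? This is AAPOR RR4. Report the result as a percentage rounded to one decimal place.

36.6%

Numerator = 716 + 47 = 763
Determined eligible = 716 + 47 + 609 + 242 + 35 = 1649
Eligible share of unknowns = 0.7910 × 550 = 435.05
Denom = 1649 + 435.05 = 2084.05
RR4 = 763 / 2084.05 = 0.3661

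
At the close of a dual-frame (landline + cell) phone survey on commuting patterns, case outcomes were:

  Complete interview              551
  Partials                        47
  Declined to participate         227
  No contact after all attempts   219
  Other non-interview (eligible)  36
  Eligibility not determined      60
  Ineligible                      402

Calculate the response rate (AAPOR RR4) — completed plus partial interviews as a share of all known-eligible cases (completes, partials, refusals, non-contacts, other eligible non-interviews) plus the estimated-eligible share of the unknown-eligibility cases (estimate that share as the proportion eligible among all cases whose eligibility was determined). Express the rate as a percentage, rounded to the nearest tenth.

53.2%

Top → 551 + 47 = 598
Known eligible → 551 + 47 + 227 + 219 + 36 = 1080
e = 1080 / (1080 + 402) = 1080 / 1482 = 0.7287
Eligible share of unknowns → 0.7287 × 60 = 43.72
Base → 1080 + 43.72 = 1123.72
RR4 = 598 / 1123.72 = 0.5322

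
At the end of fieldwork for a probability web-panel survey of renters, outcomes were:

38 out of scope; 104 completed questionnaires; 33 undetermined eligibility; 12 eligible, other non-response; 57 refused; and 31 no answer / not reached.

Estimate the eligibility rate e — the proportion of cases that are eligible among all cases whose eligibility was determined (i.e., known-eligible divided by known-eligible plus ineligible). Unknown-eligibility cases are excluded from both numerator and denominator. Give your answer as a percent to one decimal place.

Determined eligible = 104 + 57 + 31 + 12 = 204
e = 204 / (204 + 38) = 204 / 242 = 0.8430

84.3%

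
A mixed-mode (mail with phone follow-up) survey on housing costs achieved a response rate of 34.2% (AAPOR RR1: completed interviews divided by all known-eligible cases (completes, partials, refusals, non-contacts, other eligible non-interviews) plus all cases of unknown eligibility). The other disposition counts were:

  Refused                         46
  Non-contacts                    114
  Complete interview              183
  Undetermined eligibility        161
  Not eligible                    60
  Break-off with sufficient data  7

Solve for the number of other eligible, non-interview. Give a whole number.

RR1 = 183 / D = 0.342
D = 183 / 0.342 = 535.1
Remaining denominator categories sum to 511
other eligible, non-interview = 535.1 − 511 ≈ 24

24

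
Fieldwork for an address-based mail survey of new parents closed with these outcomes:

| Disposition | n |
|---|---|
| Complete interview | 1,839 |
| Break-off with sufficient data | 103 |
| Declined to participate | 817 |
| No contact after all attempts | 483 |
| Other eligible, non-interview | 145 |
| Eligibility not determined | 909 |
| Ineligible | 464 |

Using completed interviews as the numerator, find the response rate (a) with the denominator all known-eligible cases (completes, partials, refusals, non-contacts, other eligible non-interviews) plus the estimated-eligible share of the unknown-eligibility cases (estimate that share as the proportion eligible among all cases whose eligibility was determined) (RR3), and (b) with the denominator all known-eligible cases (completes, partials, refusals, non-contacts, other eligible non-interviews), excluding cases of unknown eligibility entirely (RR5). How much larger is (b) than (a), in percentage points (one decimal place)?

Numerator → 1839
Eligible (known) → 1839 + 103 + 817 + 483 + 145 = 3387
e = 3387 / (3387 + 464) = 3387 / 3851 = 0.8795
e × U → 0.8795 × 909 = 799.47
Denom → 3387 + 799.47 = 4186.47
RR3 = 1839 / 4186.47 = 0.4393
Denom → 1839 + 103 + 817 + 483 + 145 = 3387
RR5 = 1839 / 3387 = 0.5430
Difference = 54.30 − 43.93 = 10.37 percentage points

10.4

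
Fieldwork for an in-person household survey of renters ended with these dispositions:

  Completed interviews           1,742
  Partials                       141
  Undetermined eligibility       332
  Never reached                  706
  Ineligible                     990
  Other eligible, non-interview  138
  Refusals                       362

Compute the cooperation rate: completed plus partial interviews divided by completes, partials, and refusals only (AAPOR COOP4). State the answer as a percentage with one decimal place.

Num → 1742 + 141 = 1883
Denom → 1742 + 141 + 362 = 2245
COOP4 = 1883 / 2245 = 0.8388

83.9%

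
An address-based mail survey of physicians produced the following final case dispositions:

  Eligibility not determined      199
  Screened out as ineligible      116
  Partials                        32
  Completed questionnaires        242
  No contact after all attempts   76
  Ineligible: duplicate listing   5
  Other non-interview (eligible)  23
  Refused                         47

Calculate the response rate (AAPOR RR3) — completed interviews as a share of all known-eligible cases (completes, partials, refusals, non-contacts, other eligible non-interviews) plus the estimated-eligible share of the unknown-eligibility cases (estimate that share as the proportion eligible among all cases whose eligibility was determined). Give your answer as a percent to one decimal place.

Ineligible = 116 + 5 = 121
Top: 242
Known eligible: 242 + 32 + 47 + 76 + 23 = 420
e = 420 / (420 + 121) = 420 / 541 = 0.7763
Eligible share of unknowns: 0.7763 × 199 = 154.48
Denom: 420 + 154.48 = 574.48
RR3 = 242 / 574.48 = 0.4213

42.1%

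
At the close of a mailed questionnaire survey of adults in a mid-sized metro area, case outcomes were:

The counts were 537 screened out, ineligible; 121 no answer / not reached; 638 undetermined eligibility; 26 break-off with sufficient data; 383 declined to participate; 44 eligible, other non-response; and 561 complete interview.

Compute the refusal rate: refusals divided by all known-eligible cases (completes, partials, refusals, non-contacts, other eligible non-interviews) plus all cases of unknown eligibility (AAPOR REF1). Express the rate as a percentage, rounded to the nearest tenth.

Num → 383
Denom → 561 + 26 + 383 + 121 + 44 + 638 = 1773
REF1 = 383 / 1773 = 0.2160

21.6%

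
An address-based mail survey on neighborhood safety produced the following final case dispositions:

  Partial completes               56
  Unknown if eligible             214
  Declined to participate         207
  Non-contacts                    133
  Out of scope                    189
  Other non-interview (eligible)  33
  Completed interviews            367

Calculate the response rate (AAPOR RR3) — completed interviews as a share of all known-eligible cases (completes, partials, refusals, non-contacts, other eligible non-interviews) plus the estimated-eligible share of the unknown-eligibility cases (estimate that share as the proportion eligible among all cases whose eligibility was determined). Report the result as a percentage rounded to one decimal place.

37.9%

Numerator → 367
Eligible (known) → 367 + 56 + 207 + 133 + 33 = 796
e = 796 / (796 + 189) = 796 / 985 = 0.8081
Estimated eligible among unknowns → 0.8081 × 214 = 172.93
Base → 796 + 172.93 = 968.93
RR3 = 367 / 968.93 = 0.3788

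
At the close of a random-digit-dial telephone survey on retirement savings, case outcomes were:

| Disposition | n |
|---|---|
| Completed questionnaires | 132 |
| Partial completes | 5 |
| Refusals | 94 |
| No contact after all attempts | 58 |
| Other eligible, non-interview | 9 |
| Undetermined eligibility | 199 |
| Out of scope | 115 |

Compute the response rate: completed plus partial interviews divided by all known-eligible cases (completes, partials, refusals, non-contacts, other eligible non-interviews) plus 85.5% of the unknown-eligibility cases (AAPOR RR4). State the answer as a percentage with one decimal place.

29.3%

Top → 132 + 5 = 137
Determined eligible → 132 + 5 + 94 + 58 + 9 = 298
e × U → 0.8550 × 199 = 170.15
Base → 298 + 170.15 = 468.15
RR4 = 137 / 468.15 = 0.2926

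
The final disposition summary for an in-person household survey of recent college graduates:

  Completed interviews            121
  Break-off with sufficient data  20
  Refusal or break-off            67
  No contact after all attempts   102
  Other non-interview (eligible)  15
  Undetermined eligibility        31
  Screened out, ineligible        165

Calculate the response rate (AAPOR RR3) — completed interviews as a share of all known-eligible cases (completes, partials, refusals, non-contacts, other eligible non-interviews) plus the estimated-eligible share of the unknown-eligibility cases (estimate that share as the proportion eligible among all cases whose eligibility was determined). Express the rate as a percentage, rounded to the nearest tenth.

35.0%

Numerator = 121
Determined eligible = 121 + 20 + 67 + 102 + 15 = 325
e = 325 / (325 + 165) = 325 / 490 = 0.6633
Estimated eligible among unknowns = 0.6633 × 31 = 20.56
Denom = 325 + 20.56 = 345.56
RR3 = 121 / 345.56 = 0.3502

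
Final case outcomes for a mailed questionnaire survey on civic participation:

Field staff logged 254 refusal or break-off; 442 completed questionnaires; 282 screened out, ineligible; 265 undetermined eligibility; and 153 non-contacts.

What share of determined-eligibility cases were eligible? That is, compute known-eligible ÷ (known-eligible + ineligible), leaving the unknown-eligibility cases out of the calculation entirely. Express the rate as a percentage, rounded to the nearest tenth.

Determined eligible: 442 + 254 + 153 = 849
e = 849 / (849 + 282) = 849 / 1131 = 0.7507

75.1%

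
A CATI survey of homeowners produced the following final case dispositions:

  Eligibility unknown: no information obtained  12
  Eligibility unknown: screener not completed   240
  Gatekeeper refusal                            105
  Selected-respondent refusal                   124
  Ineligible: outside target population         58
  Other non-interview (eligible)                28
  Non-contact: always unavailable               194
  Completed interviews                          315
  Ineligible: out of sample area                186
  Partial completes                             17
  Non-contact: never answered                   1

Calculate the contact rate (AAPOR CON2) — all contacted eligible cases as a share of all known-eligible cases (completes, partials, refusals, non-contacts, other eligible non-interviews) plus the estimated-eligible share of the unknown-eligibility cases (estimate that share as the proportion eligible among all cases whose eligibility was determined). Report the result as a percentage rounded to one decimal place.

60.3%

Refused = 105 + 124 = 229
Non-contacts = 1 + 194 = 195
Unknown eligibility = 240 + 12 = 252
Ineligible = 58 + 186 = 244
Numerator: 315 + 17 + 229 + 28 = 589
Eligible (known): 315 + 17 + 229 + 195 + 28 = 784
e = 784 / (784 + 244) = 784 / 1028 = 0.7626
e × U: 0.7626 × 252 = 192.18
Base: 784 + 192.18 = 976.18
CON2 = 589 / 976.18 = 0.6034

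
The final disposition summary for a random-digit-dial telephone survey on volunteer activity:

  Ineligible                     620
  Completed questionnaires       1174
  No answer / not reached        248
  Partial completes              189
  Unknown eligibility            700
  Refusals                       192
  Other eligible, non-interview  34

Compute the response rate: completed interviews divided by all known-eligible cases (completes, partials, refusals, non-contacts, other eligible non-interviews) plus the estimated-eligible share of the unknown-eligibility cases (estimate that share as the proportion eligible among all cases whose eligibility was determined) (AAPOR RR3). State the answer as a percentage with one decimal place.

Numerator = 1174
Determined eligible = 1174 + 189 + 192 + 248 + 34 = 1837
e = 1837 / (1837 + 620) = 1837 / 2457 = 0.7477
Estimated eligible among unknowns = 0.7477 × 700 = 523.39
Denom = 1837 + 523.39 = 2360.39
RR3 = 1174 / 2360.39 = 0.4974

49.7%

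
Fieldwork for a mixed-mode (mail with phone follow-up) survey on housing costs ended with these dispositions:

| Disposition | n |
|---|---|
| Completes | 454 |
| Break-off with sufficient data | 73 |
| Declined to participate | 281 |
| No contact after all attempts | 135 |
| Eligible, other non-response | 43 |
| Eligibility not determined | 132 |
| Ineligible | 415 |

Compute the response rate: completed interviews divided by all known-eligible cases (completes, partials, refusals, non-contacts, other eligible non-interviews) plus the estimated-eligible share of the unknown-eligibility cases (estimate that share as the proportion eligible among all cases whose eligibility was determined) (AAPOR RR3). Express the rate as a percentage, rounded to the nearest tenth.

Num: 454
Known eligible: 454 + 73 + 281 + 135 + 43 = 986
e = 986 / (986 + 415) = 986 / 1401 = 0.7038
Eligible share of unknowns: 0.7038 × 132 = 92.90
Denom: 986 + 92.90 = 1078.90
RR3 = 454 / 1078.90 = 0.4208

42.1%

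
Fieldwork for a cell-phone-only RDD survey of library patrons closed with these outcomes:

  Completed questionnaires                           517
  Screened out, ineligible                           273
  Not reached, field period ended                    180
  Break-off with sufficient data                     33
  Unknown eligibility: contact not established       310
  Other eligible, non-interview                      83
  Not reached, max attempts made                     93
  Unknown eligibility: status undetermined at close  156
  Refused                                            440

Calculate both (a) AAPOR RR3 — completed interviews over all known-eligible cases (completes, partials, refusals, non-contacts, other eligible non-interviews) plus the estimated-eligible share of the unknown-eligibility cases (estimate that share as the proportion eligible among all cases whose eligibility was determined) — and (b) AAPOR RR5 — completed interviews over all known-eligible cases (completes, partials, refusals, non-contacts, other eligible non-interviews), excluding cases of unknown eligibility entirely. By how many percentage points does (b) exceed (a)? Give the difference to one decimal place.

8.6

Never reached = 180 + 93 = 273
Undetermined eligibility = 310 + 156 = 466
Numerator → 517
Eligible (known) → 517 + 33 + 440 + 273 + 83 = 1346
e = 1346 / (1346 + 273) = 1346 / 1619 = 0.8314
e × U → 0.8314 × 466 = 387.43
Base → 1346 + 387.43 = 1733.43
RR3 = 517 / 1733.43 = 0.2983
Base → 517 + 33 + 440 + 273 + 83 = 1346
RR5 = 517 / 1346 = 0.3841
Difference = 38.41 − 29.83 = 8.58 percentage points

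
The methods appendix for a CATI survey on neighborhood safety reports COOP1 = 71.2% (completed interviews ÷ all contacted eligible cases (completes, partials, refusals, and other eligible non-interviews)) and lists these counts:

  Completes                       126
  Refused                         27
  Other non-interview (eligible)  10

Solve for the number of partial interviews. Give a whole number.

14

COOP1 = 126 / D = 0.712
D = 126 / 0.712 = 177.0
Rest of base = 163
partial interviews = 177.0 − 163 ≈ 14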